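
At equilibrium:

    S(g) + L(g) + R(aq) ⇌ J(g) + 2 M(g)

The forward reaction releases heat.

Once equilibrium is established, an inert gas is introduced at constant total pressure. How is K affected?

unchanged

The equilibrium constant depends only on temperature. This perturbation may move the position of equilibrium, but since T is unchanged, K itself is unchanged.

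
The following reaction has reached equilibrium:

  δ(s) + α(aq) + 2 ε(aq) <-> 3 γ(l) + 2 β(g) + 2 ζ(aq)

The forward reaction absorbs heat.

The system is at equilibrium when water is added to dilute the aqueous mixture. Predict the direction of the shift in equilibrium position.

left

Dilution lowers every aqueous concentration by the same factor. Δn_aq = 2 − 3 = -1, so the system shifts toward the side with more dissolved moles — to the left.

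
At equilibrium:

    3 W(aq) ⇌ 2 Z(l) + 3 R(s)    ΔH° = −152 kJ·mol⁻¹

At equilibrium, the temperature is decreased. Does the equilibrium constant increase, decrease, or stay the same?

K depends on temperature via the van 't Hoff relation. The forward reaction is exothermic, so lowering T increases K.

increases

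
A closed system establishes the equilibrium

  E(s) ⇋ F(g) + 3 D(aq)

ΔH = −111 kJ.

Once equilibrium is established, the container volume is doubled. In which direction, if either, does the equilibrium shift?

Gas moles: reactants 0, products 1 (Δn_gas = +1). Expansion shifts the system toward the side with more moles of gas — to the right.

right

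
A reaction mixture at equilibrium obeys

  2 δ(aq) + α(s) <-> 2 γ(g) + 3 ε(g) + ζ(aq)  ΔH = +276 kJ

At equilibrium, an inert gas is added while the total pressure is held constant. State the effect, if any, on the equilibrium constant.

unchanged

The equilibrium constant depends only on temperature. This perturbation may move the position of equilibrium, but since T is unchanged, K itself is unchanged.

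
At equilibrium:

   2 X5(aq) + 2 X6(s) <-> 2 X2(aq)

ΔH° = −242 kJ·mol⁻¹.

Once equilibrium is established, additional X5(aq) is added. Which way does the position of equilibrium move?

Adding X5 (aq), a reactant, drives the reaction to the right.

right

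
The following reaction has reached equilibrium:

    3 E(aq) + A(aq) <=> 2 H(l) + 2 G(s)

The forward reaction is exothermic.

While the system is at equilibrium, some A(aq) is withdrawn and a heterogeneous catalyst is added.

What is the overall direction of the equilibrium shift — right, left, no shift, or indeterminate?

left

Removing A (aq), a reactant, drives the reaction to the left.
A catalyst speeds both forward and reverse rates equally; it changes neither Q nor K — no shift from this change.
Only the nonzero effect(s) matter; the net shift is to the left.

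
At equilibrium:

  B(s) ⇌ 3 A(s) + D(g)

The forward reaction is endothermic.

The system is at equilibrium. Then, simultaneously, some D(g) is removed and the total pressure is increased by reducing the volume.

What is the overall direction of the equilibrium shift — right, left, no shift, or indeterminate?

Removing D (g), a product, drives the reaction to the right.
Gas moles: reactants 0, products 1 (Δn_gas = +1). Compression shifts the system toward the side with fewer moles of gas — to the left.
The individual effects push in opposite directions; without quantitative information the net direction cannot be determined.

cannot be determined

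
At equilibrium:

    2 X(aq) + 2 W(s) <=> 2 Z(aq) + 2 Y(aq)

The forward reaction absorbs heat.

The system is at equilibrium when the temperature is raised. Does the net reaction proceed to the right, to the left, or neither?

The forward reaction is endothermic. Raising T favours the endothermic direction — shift to the right.

right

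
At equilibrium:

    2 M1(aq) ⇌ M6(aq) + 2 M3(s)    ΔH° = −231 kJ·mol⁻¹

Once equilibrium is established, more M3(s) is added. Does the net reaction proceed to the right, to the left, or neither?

M3 is a pure solid; its activity is 1 regardless of amount, so Q is unaffected — no shift from this change.

no shift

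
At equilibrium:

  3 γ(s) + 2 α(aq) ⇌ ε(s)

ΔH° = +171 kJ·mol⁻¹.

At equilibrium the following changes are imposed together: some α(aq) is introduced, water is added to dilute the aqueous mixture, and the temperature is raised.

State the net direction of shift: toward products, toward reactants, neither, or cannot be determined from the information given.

cannot be determined

Adding α (aq), a reactant, drives the reaction to the right.
Dilution lowers every aqueous concentration by the same factor. Δn_aq = 0 − 2 = -2, so the system shifts toward the side with more dissolved moles — to the left.
The forward reaction is endothermic. Raising T favours the endothermic direction — shift to the right.
The individual effects push in opposite directions; without quantitative information the net direction cannot be determined.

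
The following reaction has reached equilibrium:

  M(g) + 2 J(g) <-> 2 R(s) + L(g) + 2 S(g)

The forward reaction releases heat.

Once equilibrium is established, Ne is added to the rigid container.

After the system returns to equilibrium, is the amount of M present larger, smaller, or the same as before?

At constant volume, adding an inert gas leaves every reacting species' partial pressure unchanged, so Q is unchanged — no shift from this change.
No net shift occurs, so the amount of M is unchanged.

unchanged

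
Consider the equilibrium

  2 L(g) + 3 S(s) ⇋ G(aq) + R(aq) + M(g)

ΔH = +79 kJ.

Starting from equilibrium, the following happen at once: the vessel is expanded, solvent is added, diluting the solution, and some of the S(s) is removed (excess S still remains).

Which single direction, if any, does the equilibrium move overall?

cannot be determined

Gas moles: reactants 2, products 1 (Δn_gas = -1). Expansion shifts the system toward the side with more moles of gas — to the left.
Dilution lowers every aqueous concentration by the same factor. Δn_aq = 2 − 0 = +2, so the system shifts toward the side with more dissolved moles — to the right.
S is a pure solid; its activity is 1 regardless of amount, so Q is unaffected — no shift from this change.
The individual effects push in opposite directions; without quantitative information the net direction cannot be determined.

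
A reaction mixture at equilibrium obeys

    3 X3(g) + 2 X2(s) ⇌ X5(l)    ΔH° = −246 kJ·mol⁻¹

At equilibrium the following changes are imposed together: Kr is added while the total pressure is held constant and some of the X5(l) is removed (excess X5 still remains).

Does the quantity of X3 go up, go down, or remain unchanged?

increases

Adding inert gas at constant total pressure expands the volume and lowers every reacting partial pressure. With Δn_gas = 0 − 3 = -3, Q moves away from K toward the side with fewer gas moles, so the system shifts toward the side with more gas moles — to the left.
X5 is a pure liquid; its activity is 1 regardless of amount, so Q is unaffected — no shift from this change.
The net shift is to the left. X3 is a reactant, so its amount increases.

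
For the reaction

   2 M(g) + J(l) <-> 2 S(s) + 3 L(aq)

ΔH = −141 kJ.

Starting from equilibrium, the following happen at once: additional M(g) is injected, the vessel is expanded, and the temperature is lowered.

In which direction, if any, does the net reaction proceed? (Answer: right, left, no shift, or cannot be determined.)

cannot be determined

Adding M (g), a reactant, drives the reaction to the right.
Gas moles: reactants 2, products 0 (Δn_gas = -2). Expansion shifts the system toward the side with more moles of gas — to the left.
The forward reaction is exothermic. Lowering T favours the exothermic direction — shift to the right.
The individual effects push in opposite directions; without quantitative information the net direction cannot be determined.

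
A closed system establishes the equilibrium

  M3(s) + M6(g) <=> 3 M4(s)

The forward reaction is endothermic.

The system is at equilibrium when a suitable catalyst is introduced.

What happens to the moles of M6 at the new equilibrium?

A catalyst speeds both forward and reverse rates equally; it changes neither Q nor K — no shift from this change.
No net shift occurs, so the amount of M6 is unchanged.

unchanged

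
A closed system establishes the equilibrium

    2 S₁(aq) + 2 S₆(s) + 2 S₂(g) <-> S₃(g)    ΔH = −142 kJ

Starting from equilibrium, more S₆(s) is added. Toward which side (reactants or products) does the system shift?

S₆ is a pure solid; its activity is 1 regardless of amount, so Q is unaffected — no shift from this change.

no shift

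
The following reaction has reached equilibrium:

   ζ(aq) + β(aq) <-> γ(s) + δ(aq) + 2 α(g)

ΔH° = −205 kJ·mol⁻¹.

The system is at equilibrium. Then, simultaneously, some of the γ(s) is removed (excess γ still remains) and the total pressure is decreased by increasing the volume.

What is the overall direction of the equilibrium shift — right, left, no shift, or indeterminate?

γ is a pure solid; its activity is 1 regardless of amount, so Q is unaffected — no shift from this change.
Gas moles: reactants 0, products 2 (Δn_gas = +2). Expansion shifts the system toward the side with more moles of gas — to the right.
Only the nonzero effect(s) matter; the net shift is to the right.

right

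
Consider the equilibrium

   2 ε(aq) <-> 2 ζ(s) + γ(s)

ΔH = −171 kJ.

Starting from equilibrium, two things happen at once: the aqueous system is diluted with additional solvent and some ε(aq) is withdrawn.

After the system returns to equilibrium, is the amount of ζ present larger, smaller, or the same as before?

decreases

Dilution lowers every aqueous concentration by the same factor. Δn_aq = 0 − 2 = -2, so the system shifts toward the side with more dissolved moles — to the left.
Removing ε (aq), a reactant, drives the reaction to the left.
The net shift is to the left. ζ is a product, so its amount decreases.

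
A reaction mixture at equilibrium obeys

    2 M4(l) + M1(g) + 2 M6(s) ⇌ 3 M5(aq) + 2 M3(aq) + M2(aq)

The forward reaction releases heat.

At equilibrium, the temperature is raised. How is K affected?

decreases

K depends on temperature via the van 't Hoff relation. The forward reaction is exothermic, so raising T decreases K.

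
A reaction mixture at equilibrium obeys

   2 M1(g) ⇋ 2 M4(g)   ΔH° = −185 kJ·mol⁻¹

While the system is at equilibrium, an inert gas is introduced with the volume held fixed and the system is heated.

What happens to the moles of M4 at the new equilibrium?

decreases

At constant volume, adding an inert gas leaves every reacting species' partial pressure unchanged, so Q is unchanged — no shift from this change.
The forward reaction is exothermic. Raising T favours the endothermic direction — shift to the left.
The net shift is to the left. M4 is a product, so its amount decreases.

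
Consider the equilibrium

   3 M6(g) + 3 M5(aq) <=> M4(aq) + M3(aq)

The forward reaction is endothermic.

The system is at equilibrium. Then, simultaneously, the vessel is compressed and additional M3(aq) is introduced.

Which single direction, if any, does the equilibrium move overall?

Gas moles: reactants 3, products 0 (Δn_gas = -3). Compression shifts the system toward the side with fewer moles of gas — to the right.
Adding M3 (aq), a product, drives the reaction to the left.
The individual effects push in opposite directions; without quantitative information the net direction cannot be determined.

cannot be determined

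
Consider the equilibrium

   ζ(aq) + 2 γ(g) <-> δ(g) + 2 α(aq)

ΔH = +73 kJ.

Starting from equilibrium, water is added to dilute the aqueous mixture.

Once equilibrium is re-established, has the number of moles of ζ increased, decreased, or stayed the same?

decreases

Dilution lowers every aqueous concentration by the same factor. Δn_aq = 2 − 1 = +1, so the system shifts toward the side with more dissolved moles — to the right.
The net shift is to the right. ζ is a reactant, so its amount decreases.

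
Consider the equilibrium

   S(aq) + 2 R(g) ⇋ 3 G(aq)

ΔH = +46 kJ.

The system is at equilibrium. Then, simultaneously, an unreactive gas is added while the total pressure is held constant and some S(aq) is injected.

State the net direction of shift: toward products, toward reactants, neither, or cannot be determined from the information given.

Adding inert gas at constant total pressure expands the volume and lowers every reacting partial pressure. With Δn_gas = 0 − 2 = -2, Q moves away from K toward the side with fewer gas moles, so the system shifts toward the side with more gas moles — to the left.
Adding S (aq), a reactant, drives the reaction to the right.
The individual effects push in opposite directions; without quantitative information the net direction cannot be determined.

cannot be determined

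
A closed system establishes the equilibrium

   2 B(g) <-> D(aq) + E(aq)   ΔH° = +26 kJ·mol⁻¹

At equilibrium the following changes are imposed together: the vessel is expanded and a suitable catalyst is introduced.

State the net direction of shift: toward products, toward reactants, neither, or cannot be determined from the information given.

left

Gas moles: reactants 2, products 0 (Δn_gas = -2). Expansion shifts the system toward the side with more moles of gas — to the left.
A catalyst speeds both forward and reverse rates equally; it changes neither Q nor K — no shift from this change.
Only the nonzero effect(s) matter; the net shift is to the left.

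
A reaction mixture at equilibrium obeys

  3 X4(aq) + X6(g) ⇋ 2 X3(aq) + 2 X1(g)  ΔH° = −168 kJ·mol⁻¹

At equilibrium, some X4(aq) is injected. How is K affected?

unchanged

The equilibrium constant depends only on temperature. This perturbation may move the position of equilibrium, but since T is unchanged, K itself is unchanged.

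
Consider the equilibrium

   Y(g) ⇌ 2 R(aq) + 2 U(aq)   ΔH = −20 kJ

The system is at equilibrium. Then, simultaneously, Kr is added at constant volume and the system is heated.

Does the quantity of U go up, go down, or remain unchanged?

decreases

At constant volume, adding an inert gas leaves every reacting species' partial pressure unchanged, so Q is unchanged — no shift from this change.
The forward reaction is exothermic. Raising T favours the endothermic direction — shift to the left.
The net shift is to the left. U is a product, so its amount decreases.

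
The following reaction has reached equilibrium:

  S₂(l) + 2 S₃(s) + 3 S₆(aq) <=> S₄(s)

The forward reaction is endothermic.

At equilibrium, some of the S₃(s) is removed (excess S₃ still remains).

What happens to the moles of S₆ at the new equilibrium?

unchanged

S₃ is a pure solid; its activity is 1 regardless of amount, so Q is unaffected — no shift from this change.
No net shift occurs, so the amount of S₆ is unchanged.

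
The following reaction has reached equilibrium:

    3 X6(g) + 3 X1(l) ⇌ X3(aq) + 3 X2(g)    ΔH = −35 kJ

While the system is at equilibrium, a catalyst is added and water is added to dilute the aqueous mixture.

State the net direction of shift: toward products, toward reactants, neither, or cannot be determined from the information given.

right

A catalyst speeds both forward and reverse rates equally; it changes neither Q nor K — no shift from this change.
Dilution lowers every aqueous concentration by the same factor. Δn_aq = 1 − 0 = +1, so the system shifts toward the side with more dissolved moles — to the right.
Only the nonzero effect(s) matter; the net shift is to the right.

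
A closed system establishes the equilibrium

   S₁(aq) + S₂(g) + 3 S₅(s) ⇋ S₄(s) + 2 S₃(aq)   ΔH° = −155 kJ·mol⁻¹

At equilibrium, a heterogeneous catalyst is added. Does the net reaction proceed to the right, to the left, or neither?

no shift

A catalyst speeds both forward and reverse rates equally; it changes neither Q nor K — no shift from this change.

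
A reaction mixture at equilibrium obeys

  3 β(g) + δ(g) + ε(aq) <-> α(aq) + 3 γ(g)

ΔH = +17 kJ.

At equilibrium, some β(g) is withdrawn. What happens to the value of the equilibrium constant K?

The equilibrium constant depends only on temperature. This perturbation may move the position of equilibrium, but since T is unchanged, K itself is unchanged.

unchanged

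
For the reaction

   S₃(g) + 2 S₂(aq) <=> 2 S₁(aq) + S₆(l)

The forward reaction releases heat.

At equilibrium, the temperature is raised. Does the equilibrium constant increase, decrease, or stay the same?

K depends on temperature via the van 't Hoff relation. The forward reaction is exothermic, so raising T decreases K.

decreases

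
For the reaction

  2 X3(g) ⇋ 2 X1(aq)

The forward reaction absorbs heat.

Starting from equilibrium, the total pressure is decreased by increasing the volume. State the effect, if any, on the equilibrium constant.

The equilibrium constant depends only on temperature. This perturbation may move the position of equilibrium, but since T is unchanged, K itself is unchanged.

unchanged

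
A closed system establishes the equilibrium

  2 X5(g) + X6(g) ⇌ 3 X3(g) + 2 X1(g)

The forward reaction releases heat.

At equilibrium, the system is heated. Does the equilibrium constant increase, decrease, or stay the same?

decreases

K depends on temperature via the van 't Hoff relation. The forward reaction is exothermic, so raising T decreases K.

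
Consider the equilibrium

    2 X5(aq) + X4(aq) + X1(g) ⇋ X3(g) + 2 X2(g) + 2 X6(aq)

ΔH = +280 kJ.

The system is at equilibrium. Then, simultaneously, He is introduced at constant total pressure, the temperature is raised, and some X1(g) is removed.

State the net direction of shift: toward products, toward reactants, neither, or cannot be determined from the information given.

Adding inert gas at constant total pressure expands the volume and lowers every reacting partial pressure. With Δn_gas = 3 − 1 = +2, Q moves away from K toward the side with fewer gas moles, so the system shifts toward the side with more gas moles — to the right.
The forward reaction is endothermic. Raising T favours the endothermic direction — shift to the right.
Removing X1 (g), a reactant, drives the reaction to the left.
The individual effects push in opposite directions; without quantitative information the net direction cannot be determined.

cannot be determined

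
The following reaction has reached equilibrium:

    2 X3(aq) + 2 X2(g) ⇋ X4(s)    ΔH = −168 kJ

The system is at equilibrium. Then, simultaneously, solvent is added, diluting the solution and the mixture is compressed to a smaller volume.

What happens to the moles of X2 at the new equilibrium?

Dilution lowers every aqueous concentration by the same factor. Δn_aq = 0 − 2 = -2, so the system shifts toward the side with more dissolved moles — to the left.
Gas moles: reactants 2, products 0 (Δn_gas = -2). Compression shifts the system toward the side with fewer moles of gas — to the right.
The two effects oppose each other, so the net shift — and hence the change in X2 — cannot be determined from the given information.

cannot be determined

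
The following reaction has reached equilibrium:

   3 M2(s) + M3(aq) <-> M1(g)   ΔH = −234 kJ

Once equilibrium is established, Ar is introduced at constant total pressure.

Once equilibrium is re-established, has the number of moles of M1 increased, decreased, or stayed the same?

increases

Adding inert gas at constant total pressure expands the volume and lowers every reacting partial pressure. With Δn_gas = 1 − 0 = +1, Q moves away from K toward the side with fewer gas moles, so the system shifts toward the side with more gas moles — to the right.
The net shift is to the right. M1 is a product, so its amount increases.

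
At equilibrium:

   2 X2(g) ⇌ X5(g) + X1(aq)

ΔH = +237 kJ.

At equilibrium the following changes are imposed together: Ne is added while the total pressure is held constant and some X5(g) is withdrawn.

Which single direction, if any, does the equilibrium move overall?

Adding inert gas at constant total pressure expands the volume and lowers every reacting partial pressure. With Δn_gas = 1 − 2 = -1, Q moves away from K toward the side with fewer gas moles, so the system shifts toward the side with more gas moles — to the left.
Removing X5 (g), a product, drives the reaction to the right.
The individual effects push in opposite directions; without quantitative information the net direction cannot be determined.

cannot be determined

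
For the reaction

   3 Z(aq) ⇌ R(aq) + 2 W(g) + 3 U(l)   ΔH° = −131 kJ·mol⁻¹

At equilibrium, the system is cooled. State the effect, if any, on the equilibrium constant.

K depends on temperature via the van 't Hoff relation. The forward reaction is exothermic, so lowering T increases K.

increases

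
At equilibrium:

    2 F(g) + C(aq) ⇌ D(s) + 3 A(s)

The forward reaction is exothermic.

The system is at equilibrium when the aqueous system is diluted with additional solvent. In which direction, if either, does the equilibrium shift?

left

Dilution lowers every aqueous concentration by the same factor. Δn_aq = 0 − 1 = -1, so the system shifts toward the side with more dissolved moles — to the left.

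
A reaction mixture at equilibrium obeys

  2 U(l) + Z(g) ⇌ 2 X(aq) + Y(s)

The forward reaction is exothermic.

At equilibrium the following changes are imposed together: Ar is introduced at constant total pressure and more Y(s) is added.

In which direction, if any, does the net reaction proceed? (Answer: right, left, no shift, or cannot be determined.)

left

Adding inert gas at constant total pressure expands the volume and lowers every reacting partial pressure. With Δn_gas = 0 − 1 = -1, Q moves away from K toward the side with fewer gas moles, so the system shifts toward the side with more gas moles — to the left.
Y is a pure solid; its activity is 1 regardless of amount, so Q is unaffected — no shift from this change.
Only the nonzero effect(s) matter; the net shift is to the left.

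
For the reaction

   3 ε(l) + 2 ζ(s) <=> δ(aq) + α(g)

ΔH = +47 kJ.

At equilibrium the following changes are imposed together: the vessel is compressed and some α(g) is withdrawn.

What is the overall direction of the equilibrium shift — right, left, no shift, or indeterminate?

cannot be determined

Gas moles: reactants 0, products 1 (Δn_gas = +1). Compression shifts the system toward the side with fewer moles of gas — to the left.
Removing α (g), a product, drives the reaction to the right.
The individual effects push in opposite directions; without quantitative information the net direction cannot be determined.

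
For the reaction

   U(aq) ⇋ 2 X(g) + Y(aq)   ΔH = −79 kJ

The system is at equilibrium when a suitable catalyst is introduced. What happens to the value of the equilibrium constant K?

The equilibrium constant depends only on temperature. This perturbation changes neither the position of equilibrium nor K.

unchanged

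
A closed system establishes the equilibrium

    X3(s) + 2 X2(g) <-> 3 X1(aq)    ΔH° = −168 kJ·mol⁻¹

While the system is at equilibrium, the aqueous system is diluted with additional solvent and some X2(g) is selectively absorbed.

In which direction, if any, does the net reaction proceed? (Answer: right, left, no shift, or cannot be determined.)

cannot be determined

Dilution lowers every aqueous concentration by the same factor. Δn_aq = 3 − 0 = +3, so the system shifts toward the side with more dissolved moles — to the right.
Removing X2 (g), a reactant, drives the reaction to the left.
The individual effects push in opposite directions; without quantitative information the net direction cannot be determined.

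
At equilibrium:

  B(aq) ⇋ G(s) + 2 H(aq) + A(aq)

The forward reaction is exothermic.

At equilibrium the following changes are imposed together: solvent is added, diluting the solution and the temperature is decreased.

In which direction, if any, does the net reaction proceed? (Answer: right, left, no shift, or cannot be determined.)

right

Dilution lowers every aqueous concentration by the same factor. Δn_aq = 3 − 1 = +2, so the system shifts toward the side with more dissolved moles — to the right.
The forward reaction is exothermic. Lowering T favours the exothermic direction — shift to the right.
All effects act in the same direction — net shift to the right.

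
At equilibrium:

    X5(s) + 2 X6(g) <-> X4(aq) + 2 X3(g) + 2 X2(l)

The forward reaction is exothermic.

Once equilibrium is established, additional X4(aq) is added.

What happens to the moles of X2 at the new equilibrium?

decreases

Adding X4 (aq), a product, drives the reaction to the left.
The net shift is to the left. X2 is a product, so its amount decreases.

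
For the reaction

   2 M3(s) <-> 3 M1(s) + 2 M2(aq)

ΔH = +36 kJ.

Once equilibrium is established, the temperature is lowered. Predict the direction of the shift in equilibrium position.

The forward reaction is endothermic. Lowering T favours the exothermic direction — shift to the left.

left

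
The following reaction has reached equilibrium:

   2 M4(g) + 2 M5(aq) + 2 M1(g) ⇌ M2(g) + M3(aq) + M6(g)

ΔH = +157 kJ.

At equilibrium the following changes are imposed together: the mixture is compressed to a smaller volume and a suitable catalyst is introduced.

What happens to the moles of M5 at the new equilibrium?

decreases

Gas moles: reactants 4, products 2 (Δn_gas = -2). Compression shifts the system toward the side with fewer moles of gas — to the right.
A catalyst speeds both forward and reverse rates equally; it changes neither Q nor K — no shift from this change.
The net shift is to the right. M5 is a reactant, so its amount decreases.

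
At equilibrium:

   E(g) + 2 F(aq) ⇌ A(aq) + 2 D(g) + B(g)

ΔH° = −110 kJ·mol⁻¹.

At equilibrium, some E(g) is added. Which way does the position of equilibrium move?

Adding E (g), a reactant, drives the reaction to the right.

right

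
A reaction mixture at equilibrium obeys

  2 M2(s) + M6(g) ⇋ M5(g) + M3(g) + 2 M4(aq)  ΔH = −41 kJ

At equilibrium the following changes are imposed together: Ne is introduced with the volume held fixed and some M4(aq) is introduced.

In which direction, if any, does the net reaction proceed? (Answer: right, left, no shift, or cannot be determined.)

left

At constant volume, adding an inert gas leaves every reacting species' partial pressure unchanged, so Q is unchanged — no shift from this change.
Adding M4 (aq), a product, drives the reaction to the left.
Only the nonzero effect(s) matter; the net shift is to the left.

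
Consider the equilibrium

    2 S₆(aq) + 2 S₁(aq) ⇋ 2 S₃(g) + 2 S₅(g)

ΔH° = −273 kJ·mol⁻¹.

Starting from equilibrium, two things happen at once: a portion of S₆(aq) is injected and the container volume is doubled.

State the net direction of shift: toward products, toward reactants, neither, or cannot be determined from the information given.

Adding S₆ (aq), a reactant, drives the reaction to the right.
Gas moles: reactants 0, products 4 (Δn_gas = +4). Expansion shifts the system toward the side with more moles of gas — to the right.
All effects act in the same direction — net shift to the right.

right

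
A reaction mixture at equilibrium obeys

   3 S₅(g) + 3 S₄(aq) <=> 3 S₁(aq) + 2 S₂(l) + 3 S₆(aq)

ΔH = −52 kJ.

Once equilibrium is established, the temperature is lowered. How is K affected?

increases

K depends on temperature via the van 't Hoff relation. The forward reaction is exothermic, so lowering T increases K.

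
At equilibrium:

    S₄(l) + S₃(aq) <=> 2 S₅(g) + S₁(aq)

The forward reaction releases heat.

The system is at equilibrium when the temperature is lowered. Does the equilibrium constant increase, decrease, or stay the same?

K depends on temperature via the van 't Hoff relation. The forward reaction is exothermic, so lowering T increases K.

increases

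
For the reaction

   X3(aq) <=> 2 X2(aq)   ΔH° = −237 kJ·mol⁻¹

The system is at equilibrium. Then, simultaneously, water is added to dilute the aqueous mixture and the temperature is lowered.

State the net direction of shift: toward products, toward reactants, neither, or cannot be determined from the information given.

right

Dilution lowers every aqueous concentration by the same factor. Δn_aq = 2 − 1 = +1, so the system shifts toward the side with more dissolved moles — to the right.
The forward reaction is exothermic. Lowering T favours the exothermic direction — shift to the right.
All effects act in the same direction — net shift to the right.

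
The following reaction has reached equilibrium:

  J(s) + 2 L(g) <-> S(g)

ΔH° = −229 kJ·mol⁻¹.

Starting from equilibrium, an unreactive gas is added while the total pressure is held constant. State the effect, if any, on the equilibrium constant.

The equilibrium constant depends only on temperature. This perturbation may move the position of equilibrium, but since T is unchanged, K itself is unchanged.

unchanged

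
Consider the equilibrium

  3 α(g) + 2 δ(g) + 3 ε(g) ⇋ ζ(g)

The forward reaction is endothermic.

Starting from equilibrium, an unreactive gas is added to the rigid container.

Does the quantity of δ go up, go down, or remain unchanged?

unchanged

At constant volume, adding an inert gas leaves every reacting species' partial pressure unchanged, so Q is unchanged — no shift from this change.
No net shift occurs, so the amount of δ is unchanged.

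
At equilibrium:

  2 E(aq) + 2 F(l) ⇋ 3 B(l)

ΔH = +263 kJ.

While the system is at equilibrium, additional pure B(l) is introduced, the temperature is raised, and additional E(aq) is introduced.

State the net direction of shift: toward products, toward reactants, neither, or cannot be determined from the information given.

B is a pure liquid; its activity is 1 regardless of amount, so Q is unaffected — no shift from this change.
The forward reaction is endothermic. Raising T favours the endothermic direction — shift to the right.
Adding E (aq), a reactant, drives the reaction to the right.
Only the nonzero effect(s) matter; the net shift is to the right.

right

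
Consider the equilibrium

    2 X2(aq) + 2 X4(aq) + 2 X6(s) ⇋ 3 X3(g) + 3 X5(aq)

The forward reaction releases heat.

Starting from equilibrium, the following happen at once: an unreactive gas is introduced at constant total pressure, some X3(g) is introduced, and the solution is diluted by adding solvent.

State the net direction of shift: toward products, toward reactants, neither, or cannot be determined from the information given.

Adding inert gas at constant total pressure expands the volume and lowers every reacting partial pressure. With Δn_gas = 3 − 0 = +3, Q moves away from K toward the side with fewer gas moles, so the system shifts toward the side with more gas moles — to the right.
Adding X3 (g), a product, drives the reaction to the left.
Dilution lowers every aqueous concentration by the same factor. Δn_aq = 3 − 4 = -1, so the system shifts toward the side with more dissolved moles — to the left.
The individual effects push in opposite directions; without quantitative information the net direction cannot be determined.

cannot be determined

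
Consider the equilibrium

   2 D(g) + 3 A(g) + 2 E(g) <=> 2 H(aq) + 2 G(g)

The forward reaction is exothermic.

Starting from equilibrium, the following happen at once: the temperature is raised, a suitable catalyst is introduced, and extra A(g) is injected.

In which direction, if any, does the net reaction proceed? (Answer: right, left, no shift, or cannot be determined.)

cannot be determined

The forward reaction is exothermic. Raising T favours the endothermic direction — shift to the left.
A catalyst speeds both forward and reverse rates equally; it changes neither Q nor K — no shift from this change.
Adding A (g), a reactant, drives the reaction to the right.
The individual effects push in opposite directions; without quantitative information the net direction cannot be determined.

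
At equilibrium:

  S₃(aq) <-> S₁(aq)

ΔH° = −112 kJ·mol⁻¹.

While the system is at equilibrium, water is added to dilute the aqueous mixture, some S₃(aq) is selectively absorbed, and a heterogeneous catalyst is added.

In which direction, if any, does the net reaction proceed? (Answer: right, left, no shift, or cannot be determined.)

left

Dilution scales every aqueous concentration by the same factor. Δn_aq = 1 − 1 = 0, so Q is unchanged — no shift.
Removing S₃ (aq), a reactant, drives the reaction to the left.
A catalyst speeds both forward and reverse rates equally; it changes neither Q nor K — no shift from this change.
Only the nonzero effect(s) matter; the net shift is to the left.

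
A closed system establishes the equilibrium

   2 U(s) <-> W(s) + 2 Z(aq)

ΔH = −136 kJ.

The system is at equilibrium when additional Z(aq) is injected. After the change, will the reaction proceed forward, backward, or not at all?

left

Adding Z (aq), a product, drives the reaction to the left.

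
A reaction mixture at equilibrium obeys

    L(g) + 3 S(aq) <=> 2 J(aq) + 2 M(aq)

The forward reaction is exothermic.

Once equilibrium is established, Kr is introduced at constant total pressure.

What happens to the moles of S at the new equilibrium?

increases

Adding inert gas at constant total pressure expands the volume and lowers every reacting partial pressure. With Δn_gas = 0 − 1 = -1, Q moves away from K toward the side with fewer gas moles, so the system shifts toward the side with more gas moles — to the left.
The net shift is to the left. S is a reactant, so its amount increases.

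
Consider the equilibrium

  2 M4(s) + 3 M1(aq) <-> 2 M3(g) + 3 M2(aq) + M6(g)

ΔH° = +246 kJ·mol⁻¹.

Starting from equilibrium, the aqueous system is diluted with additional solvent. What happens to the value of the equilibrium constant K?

The equilibrium constant depends only on temperature. This perturbation changes neither the position of equilibrium nor K.

unchanged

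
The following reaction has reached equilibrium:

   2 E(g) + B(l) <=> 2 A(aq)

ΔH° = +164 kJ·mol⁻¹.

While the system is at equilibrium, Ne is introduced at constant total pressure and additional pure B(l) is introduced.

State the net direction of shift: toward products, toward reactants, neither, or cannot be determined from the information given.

left

Adding inert gas at constant total pressure expands the volume and lowers every reacting partial pressure. With Δn_gas = 0 − 2 = -2, Q moves away from K toward the side with fewer gas moles, so the system shifts toward the side with more gas moles — to the left.
B is a pure liquid; its activity is 1 regardless of amount, so Q is unaffected — no shift from this change.
Only the nonzero effect(s) matter; the net shift is to the left.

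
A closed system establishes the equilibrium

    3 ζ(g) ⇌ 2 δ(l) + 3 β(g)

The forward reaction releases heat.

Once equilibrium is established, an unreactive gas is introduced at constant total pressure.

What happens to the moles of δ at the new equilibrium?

Adding inert gas at constant total pressure expands the volume, scaling every reacting partial pressure by the same factor. Δn_gas = 3 − 3 = 0, so Q is unchanged — no shift.
No net shift occurs, so the amount of δ is unchanged.

unchanged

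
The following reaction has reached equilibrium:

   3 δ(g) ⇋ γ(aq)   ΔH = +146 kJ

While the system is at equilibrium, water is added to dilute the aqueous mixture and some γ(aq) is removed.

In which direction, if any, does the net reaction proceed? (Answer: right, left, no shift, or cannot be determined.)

right

Dilution lowers every aqueous concentration by the same factor. Δn_aq = 1 − 0 = +1, so the system shifts toward the side with more dissolved moles — to the right.
Removing γ (aq), a product, drives the reaction to the right.
All effects act in the same direction — net shift to the right.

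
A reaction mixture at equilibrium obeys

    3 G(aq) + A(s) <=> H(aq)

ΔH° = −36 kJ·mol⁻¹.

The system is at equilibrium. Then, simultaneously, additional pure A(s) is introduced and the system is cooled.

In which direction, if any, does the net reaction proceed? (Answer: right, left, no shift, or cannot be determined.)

right

A is a pure solid; its activity is 1 regardless of amount, so Q is unaffected — no shift from this change.
The forward reaction is exothermic. Lowering T favours the exothermic direction — shift to the right.
Only the nonzero effect(s) matter; the net shift is to the right.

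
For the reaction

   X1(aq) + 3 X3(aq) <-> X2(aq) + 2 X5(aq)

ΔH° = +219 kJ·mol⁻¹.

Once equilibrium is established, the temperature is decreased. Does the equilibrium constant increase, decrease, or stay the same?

decreases

K depends on temperature via the van 't Hoff relation. The forward reaction is endothermic, so lowering T decreases K.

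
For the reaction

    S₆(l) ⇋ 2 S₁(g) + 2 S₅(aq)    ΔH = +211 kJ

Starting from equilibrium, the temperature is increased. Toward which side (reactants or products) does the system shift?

right

The forward reaction is endothermic. Raising T favours the endothermic direction — shift to the right.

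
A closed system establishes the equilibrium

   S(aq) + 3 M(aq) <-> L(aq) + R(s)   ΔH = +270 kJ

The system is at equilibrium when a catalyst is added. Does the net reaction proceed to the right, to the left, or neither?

no shift

A catalyst speeds both forward and reverse rates equally; it changes neither Q nor K — no shift from this change.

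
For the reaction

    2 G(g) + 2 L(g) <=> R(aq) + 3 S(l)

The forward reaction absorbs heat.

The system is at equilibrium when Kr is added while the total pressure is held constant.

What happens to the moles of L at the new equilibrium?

Adding inert gas at constant total pressure expands the volume and lowers every reacting partial pressure. With Δn_gas = 0 − 4 = -4, Q moves away from K toward the side with fewer gas moles, so the system shifts toward the side with more gas moles — to the left.
The net shift is to the left. L is a reactant, so its amount increases.

increases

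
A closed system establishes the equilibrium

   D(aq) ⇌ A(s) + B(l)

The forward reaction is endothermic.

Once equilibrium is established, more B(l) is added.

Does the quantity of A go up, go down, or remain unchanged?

B is a pure liquid; its activity is 1 regardless of amount, so Q is unaffected — no shift from this change.
No net shift occurs, so the amount of A is unchanged.

unchanged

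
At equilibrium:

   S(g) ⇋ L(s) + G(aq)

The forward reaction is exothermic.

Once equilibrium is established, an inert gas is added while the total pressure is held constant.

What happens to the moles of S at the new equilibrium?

increases

Adding inert gas at constant total pressure expands the volume and lowers every reacting partial pressure. With Δn_gas = 0 − 1 = -1, Q moves away from K toward the side with fewer gas moles, so the system shifts toward the side with more gas moles — to the left.
The net shift is to the left. S is a reactant, so its amount increases.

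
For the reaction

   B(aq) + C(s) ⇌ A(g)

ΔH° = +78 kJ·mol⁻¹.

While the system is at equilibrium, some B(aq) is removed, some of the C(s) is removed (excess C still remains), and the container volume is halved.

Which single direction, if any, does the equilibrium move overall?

Removing B (aq), a reactant, drives the reaction to the left.
C is a pure solid; its activity is 1 regardless of amount, so Q is unaffected — no shift from this change.
Gas moles: reactants 0, products 1 (Δn_gas = +1). Compression shifts the system toward the side with fewer moles of gas — to the left.
Only the nonzero effect(s) matter; the net shift is to the left.

left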